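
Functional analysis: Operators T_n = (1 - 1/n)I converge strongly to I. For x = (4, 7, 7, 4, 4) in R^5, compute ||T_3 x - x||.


T_3 x - x = (1 - 1/3)x - x = -x/3
||x|| = sqrt(146) = 12.0830
||T_3 x - x|| = ||x||/3 = 12.0830/3 = 4.0277

4.0277


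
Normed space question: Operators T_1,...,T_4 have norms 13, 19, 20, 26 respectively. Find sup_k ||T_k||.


By the Uniform Boundedness Principle, the supremum of norms is finite.
sup_k ||T_k|| = max(13, 19, 20, 26) = 26

26


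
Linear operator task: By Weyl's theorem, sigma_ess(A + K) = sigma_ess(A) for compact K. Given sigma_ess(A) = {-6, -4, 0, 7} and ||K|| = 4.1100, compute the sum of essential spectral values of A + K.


By Weyl's theorem, the essential spectrum is invariant under compact perturbations.
sigma_ess(A + K) = sigma_ess(A) = {-6, -4, 0, 7}
Sum = -6 + -4 + 0 + 7 = -3

-3


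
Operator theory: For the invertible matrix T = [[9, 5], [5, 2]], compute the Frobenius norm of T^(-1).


det(T) = 9*2 - 5*5 = -7
T^(-1) = (1/-7) * [[2, -5], [-5, 9]] = [[-0.2857, 0.7143], [0.7143, -1.2857]]
||T^(-1)||_F^2 = (-0.2857)^2 + 0.7143^2 + 0.7143^2 + (-1.2857)^2 = 2.7551
||T^(-1)||_F = sqrt(2.7551) = 1.6599

1.6599


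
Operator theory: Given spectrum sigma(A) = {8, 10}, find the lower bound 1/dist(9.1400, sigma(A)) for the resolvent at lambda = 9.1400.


dist(9.1400, {8, 10}) = min(|9.1400 - 8|, |9.1400 - 10|)
= min(1.1400, 0.8600) = 0.8600
Resolvent bound = 1/0.8600 = 1.1628

1.1628


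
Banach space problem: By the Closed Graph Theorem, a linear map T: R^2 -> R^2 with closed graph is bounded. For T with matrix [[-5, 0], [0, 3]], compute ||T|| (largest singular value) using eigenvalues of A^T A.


A^T A = [[25, 0], [0, 9]]
trace(A^T A) = 34, det(A^T A) = 225
discriminant = 34^2 - 4*225 = 256
Largest eigenvalue of A^T A = (trace + sqrt(disc))/2 = 25.0000
||T|| = sqrt(25.0000) = 5.0000

5.0000


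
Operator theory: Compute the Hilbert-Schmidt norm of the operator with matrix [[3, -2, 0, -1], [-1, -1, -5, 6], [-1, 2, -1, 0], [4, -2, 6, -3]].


The Hilbert-Schmidt norm is sqrt(sum of squares of all entries).
Sum of squares = 3^2 + (-2)^2 + 0^2 + (-1)^2 + (-1)^2 + (-1)^2 + (-5)^2 + 6^2 + (-1)^2 + 2^2 + (-1)^2 + 0^2 + 4^2 + (-2)^2 + 6^2 + (-3)^2
= 9 + 4 + 0 + 1 + 1 + 1 + 25 + 36 + 1 + 4 + 1 + 0 + 16 + 4 + 36 + 9 = 148
||T||_HS = sqrt(148) = 12.1655

12.1655


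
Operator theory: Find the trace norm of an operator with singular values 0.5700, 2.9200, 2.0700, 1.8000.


The nuclear norm is the sum of all singular values.
||T||_1 = 0.5700 + 2.9200 + 2.0700 + 1.8000
= 7.3600

7.3600


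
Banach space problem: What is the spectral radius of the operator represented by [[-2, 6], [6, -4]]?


For a 2x2 matrix, eigenvalues satisfy lambda^2 - (trace)*lambda + det = 0
trace = -2 + -4 = -6
det = -2*-4 - 6*6 = -28
discriminant = (-6)^2 - 4*(-28) = 148
spectral radius = max |eigenvalue| = 9.0828

9.0828


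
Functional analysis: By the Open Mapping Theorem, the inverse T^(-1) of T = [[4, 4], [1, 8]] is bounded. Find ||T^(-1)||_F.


det(T) = 4*8 - 4*1 = 28
T^(-1) = (1/28) * [[8, -4], [-1, 4]] = [[0.2857, -0.1429], [-0.0357, 0.1429]]
||T^(-1)||_F^2 = 0.2857^2 + (-0.1429)^2 + (-0.0357)^2 + 0.1429^2 = 0.1237
||T^(-1)||_F = sqrt(0.1237) = 0.3517

0.3517


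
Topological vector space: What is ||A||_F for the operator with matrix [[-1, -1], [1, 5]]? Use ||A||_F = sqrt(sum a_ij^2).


||A||_F^2 = sum a_ij^2
= (-1)^2 + (-1)^2 + 1^2 + 5^2
= 1 + 1 + 1 + 25 = 28
||A||_F = sqrt(28) = 5.2915

5.2915


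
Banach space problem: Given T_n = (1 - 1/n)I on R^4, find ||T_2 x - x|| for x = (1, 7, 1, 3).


T_2 x - x = (1 - 1/2)x - x = -x/2
||x|| = sqrt(60) = 7.7460
||T_2 x - x|| = ||x||/2 = 7.7460/2 = 3.8730

3.8730


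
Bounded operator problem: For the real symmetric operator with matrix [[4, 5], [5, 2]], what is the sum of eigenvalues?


For a self-adjoint (symmetric) matrix, the eigenvalues are real.
The sum of eigenvalues equals the trace of the matrix.
trace = 4 + 2 = 6

6


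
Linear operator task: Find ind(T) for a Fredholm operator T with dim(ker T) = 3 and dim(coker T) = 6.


The Fredholm index is defined as ind(T) = dim(ker T) - dim(coker T)
= 3 - 6
= -3

-3


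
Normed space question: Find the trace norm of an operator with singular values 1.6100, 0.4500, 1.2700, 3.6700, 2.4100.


The nuclear norm is the sum of all singular values.
||T||_1 = 1.6100 + 0.4500 + 1.2700 + 3.6700 + 2.4100
= 9.4100

9.4100


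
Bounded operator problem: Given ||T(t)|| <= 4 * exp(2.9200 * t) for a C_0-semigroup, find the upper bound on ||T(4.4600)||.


||T(4.4600)|| <= 4 * exp(2.9200 * 4.4600)
= 4 * exp(13.0232)
= 4 * 452797.3711
= 1.8112e+06

1.8112e+06


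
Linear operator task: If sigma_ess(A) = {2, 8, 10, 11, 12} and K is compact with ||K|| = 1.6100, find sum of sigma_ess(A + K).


By Weyl's theorem, the essential spectrum is invariant under compact perturbations.
sigma_ess(A + K) = sigma_ess(A) = {2, 8, 10, 11, 12}
Sum = 2 + 8 + 10 + 11 + 12 = 43

43


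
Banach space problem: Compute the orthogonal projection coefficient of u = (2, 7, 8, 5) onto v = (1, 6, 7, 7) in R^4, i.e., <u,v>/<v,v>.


Computing <u,v> = 2*1 + 7*6 + 8*7 + 5*7 = 135
Computing <v,v> = 1^2 + 6^2 + 7^2 + 7^2 = 135
Projection coefficient = 135/135 = 1.0000

1.0000


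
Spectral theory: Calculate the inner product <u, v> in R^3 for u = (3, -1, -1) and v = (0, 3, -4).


Computing the standard inner product <u, v> = sum u_i * v_i
= 3*0 + -1*3 + -1*-4
= 0 + -3 + 4
= 1

1


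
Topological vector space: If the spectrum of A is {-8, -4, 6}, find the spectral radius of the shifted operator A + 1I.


Spectrum of A + 1I = {-7, -3, 7}
Spectral radius = max |lambda| over the shifted spectrum
= max(7, 3, 7) = 7

7


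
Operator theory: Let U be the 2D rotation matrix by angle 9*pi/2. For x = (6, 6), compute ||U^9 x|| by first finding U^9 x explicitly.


U is a rotation by theta = 9*pi/2
U^9 = rotation by 9*theta = 81*pi/2 = 1*pi/2 (mod 2*pi)
cos(1*pi/2) = 0.0000, sin(1*pi/2) = 1.0000
U^9 x = (0.0000 * 6 - 1.0000 * 6, 1.0000 * 6 + 0.0000 * 6)
= (-6.0000, 6.0000)
||U^9 x|| = sqrt((-6.0000)^2 + 6.0000^2) = sqrt(72.0000) = 8.4853

8.4853


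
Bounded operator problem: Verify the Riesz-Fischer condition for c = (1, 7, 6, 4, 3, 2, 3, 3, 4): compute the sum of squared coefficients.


sum |c_n|^2 = 1^2 + 7^2 + 6^2 + 4^2 + 3^2 + 2^2 + 3^2 + 3^2 + 4^2
= 1 + 49 + 36 + 16 + 9 + 4 + 9 + 9 + 16
= 149

149


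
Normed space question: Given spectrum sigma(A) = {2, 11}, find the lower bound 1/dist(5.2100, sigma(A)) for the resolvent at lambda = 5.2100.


dist(5.2100, {2, 11}) = min(|5.2100 - 2|, |5.2100 - 11|)
= min(3.2100, 5.7900) = 3.2100
Resolvent bound = 1/3.2100 = 0.3115

0.3115


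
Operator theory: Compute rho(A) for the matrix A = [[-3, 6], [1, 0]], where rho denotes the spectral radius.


For a 2x2 matrix, eigenvalues satisfy lambda^2 - (trace)*lambda + det = 0
trace = -3 + 0 = -3
det = -3*0 - 6*1 = -6
discriminant = (-3)^2 - 4*(-6) = 33
spectral radius = max |eigenvalue| = 4.3723

4.3723


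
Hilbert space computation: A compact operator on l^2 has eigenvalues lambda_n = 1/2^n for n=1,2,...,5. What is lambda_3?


The eigenvalue formula gives lambda_3 = 1/2^3
= 1/8
= 0.1250

0.1250


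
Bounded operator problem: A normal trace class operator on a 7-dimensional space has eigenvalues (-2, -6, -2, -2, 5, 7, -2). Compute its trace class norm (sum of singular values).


For a normal operator, singular values equal |eigenvalues|.
Trace norm = sum |lambda_i| = 2 + 6 + 2 + 2 + 5 + 7 + 2
= 26

26


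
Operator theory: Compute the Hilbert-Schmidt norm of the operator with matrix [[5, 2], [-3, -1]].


The Hilbert-Schmidt norm is sqrt(sum of squares of all entries).
Sum of squares = 5^2 + 2^2 + (-3)^2 + (-1)^2
= 25 + 4 + 9 + 1 = 39
||T||_HS = sqrt(39) = 6.2450

6.2450


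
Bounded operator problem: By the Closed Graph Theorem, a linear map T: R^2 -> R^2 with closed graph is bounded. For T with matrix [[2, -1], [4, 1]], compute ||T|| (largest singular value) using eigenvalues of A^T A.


A^T A = [[20, 2], [2, 2]]
trace(A^T A) = 22, det(A^T A) = 36
discriminant = 22^2 - 4*36 = 340
Largest eigenvalue of A^T A = (trace + sqrt(disc))/2 = 20.2195
||T|| = sqrt(20.2195) = 4.4966

4.4966


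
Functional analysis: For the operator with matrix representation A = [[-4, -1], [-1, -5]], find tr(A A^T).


trace(A * A^T) = sum of squares of all entries
= (-4)^2 + (-1)^2 + (-1)^2 + (-5)^2
= 16 + 1 + 1 + 25
= 43

43


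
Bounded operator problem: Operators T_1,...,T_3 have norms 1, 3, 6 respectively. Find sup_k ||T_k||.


By the Uniform Boundedness Principle, the supremum of norms is finite.
sup_k ||T_k|| = max(1, 3, 6) = 6

6


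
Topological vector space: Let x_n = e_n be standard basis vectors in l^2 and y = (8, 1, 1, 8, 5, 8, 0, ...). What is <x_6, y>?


x_6 = e_6 is the standard basis vector with 1 in position 6.
<x_6, y> = y_6 = 8
As n -> infinity, <x_n, y> -> 0, confirming weak convergence of (x_n) to 0.

8


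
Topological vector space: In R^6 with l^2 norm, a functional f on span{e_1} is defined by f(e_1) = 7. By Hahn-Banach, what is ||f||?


The norm of f is given by ||f|| = sup_{||x||=1} |f(x)|.
On span{e_1}, ||e_1|| = 1, so ||f|| = |f(e_1)| / ||e_1||
= |7| / 1 = 7.0000

7.0000


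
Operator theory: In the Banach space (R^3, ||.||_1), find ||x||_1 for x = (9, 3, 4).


The l^1 norm equals the sum of absolute values of all components.
||x||_1 = 9 + 3 + 4
= 16

16.0000


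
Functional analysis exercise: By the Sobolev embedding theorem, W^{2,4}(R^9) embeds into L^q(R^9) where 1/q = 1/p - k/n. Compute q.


Using the Sobolev embedding formula: 1/q = 1/p - k/n
1/q = 1/4 - 2/9 = 1/36
q = 1/(1/36) = 36

36.0000


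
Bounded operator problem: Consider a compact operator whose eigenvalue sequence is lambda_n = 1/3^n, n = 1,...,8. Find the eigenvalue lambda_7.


The eigenvalue formula gives lambda_7 = 1/3^7
= 1/2187
= 4.5725e-04

4.5725e-04


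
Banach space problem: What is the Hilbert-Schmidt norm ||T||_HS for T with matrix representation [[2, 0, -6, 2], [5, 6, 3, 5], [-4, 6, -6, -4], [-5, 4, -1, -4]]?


The Hilbert-Schmidt norm is sqrt(sum of squares of all entries).
Sum of squares = 2^2 + 0^2 + (-6)^2 + 2^2 + 5^2 + 6^2 + 3^2 + 5^2 + (-4)^2 + 6^2 + (-6)^2 + (-4)^2 + (-5)^2 + 4^2 + (-1)^2 + (-4)^2
= 4 + 0 + 36 + 4 + 25 + 36 + 9 + 25 + 16 + 36 + 36 + 16 + 25 + 16 + 1 + 16 = 301
||T||_HS = sqrt(301) = 17.3494

17.3494


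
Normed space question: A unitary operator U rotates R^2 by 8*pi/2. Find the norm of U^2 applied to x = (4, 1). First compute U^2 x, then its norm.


U is a rotation by theta = 8*pi/2
U^2 = rotation by 2*theta = 16*pi/2 = 0*pi/2 (mod 2*pi)
cos(0*pi/2) = 1.0000, sin(0*pi/2) = 0.0000
U^2 x = (1.0000 * 4 - 0.0000 * 1, 0.0000 * 4 + 1.0000 * 1)
= (4.0000, 1.0000)
||U^2 x|| = sqrt(4.0000^2 + 1.0000^2) = sqrt(17.0000) = 4.1231

4.1231


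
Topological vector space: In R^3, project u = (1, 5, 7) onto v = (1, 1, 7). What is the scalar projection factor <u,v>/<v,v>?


Computing <u,v> = 1*1 + 5*1 + 7*7 = 55
Computing <v,v> = 1^2 + 1^2 + 7^2 = 51
Projection coefficient = 55/51 = 1.0784

1.0784


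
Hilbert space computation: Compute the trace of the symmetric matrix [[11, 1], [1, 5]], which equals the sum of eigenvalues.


For a self-adjoint (symmetric) matrix, the eigenvalues are real.
The sum of eigenvalues equals the trace of the matrix.
trace = 11 + 5 = 16

16


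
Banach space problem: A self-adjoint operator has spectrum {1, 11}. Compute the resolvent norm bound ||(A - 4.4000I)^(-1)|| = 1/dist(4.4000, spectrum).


dist(4.4000, {1, 11}) = min(|4.4000 - 1|, |4.4000 - 11|)
= min(3.4000, 6.6000) = 3.4000
Resolvent bound = 1/3.4000 = 0.2941

0.2941


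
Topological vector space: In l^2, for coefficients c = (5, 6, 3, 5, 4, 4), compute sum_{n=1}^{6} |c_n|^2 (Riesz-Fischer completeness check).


sum |c_n|^2 = 5^2 + 6^2 + 3^2 + 5^2 + 4^2 + 4^2
= 25 + 36 + 9 + 25 + 16 + 16
= 127

127


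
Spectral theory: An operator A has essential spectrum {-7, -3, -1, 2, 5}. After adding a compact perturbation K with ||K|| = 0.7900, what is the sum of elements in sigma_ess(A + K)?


By Weyl's theorem, the essential spectrum is invariant under compact perturbations.
sigma_ess(A + K) = sigma_ess(A) = {-7, -3, -1, 2, 5}
Sum = -7 + -3 + -1 + 2 + 5 = -4

-4


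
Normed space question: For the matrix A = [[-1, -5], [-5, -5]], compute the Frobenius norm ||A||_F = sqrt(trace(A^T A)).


||A||_F^2 = sum a_ij^2
= (-1)^2 + (-5)^2 + (-5)^2 + (-5)^2
= 1 + 25 + 25 + 25 = 76
||A||_F = sqrt(76) = 8.7178

8.7178


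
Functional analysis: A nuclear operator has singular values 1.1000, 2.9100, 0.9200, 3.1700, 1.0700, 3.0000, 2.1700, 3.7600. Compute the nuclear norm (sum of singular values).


The nuclear norm is the sum of all singular values.
||T||_1 = 1.1000 + 2.9100 + 0.9200 + 3.1700 + 1.0700 + 3.0000 + 2.1700 + 3.7600
= 18.1000

18.1000


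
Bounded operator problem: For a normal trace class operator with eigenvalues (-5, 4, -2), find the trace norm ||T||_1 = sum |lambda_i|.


For a normal operator, singular values equal |eigenvalues|.
Trace norm = sum |lambda_i| = 5 + 4 + 2
= 11

11


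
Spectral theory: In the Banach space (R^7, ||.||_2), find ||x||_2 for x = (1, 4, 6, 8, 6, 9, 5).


The l^2 norm = (sum |x_i|^2)^(1/2)
Sum of 2th powers = 1 + 16 + 36 + 64 + 36 + 81 + 25 = 259
||x||_2 = (259)^(1/2) = 16.0935

16.0935


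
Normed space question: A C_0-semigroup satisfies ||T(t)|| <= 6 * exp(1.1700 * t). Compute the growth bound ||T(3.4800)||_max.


||T(3.4800)|| <= 6 * exp(1.1700 * 3.4800)
= 6 * exp(4.0716)
= 6 * 58.6507
= 351.9044

351.9044


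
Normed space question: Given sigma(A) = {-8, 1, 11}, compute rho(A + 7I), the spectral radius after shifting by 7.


Spectrum of A + 7I = {-1, 8, 18}
Spectral radius = max |lambda| over the shifted spectrum
= max(1, 8, 18) = 18

18


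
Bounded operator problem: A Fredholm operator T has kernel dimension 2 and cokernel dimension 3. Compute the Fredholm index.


The Fredholm index is defined as ind(T) = dim(ker T) - dim(coker T)
= 2 - 3
= -1

-1


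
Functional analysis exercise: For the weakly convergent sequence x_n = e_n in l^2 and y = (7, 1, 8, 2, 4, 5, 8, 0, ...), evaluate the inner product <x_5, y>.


x_5 = e_5 is the standard basis vector with 1 in position 5.
<x_5, y> = y_5 = 4
As n -> infinity, <x_n, y> -> 0, confirming weak convergence of (x_n) to 0.

4


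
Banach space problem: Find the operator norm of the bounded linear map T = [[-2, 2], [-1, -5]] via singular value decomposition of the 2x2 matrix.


A^T A = [[5, 1], [1, 29]]
trace(A^T A) = 34, det(A^T A) = 144
discriminant = 34^2 - 4*144 = 580
Largest eigenvalue of A^T A = (trace + sqrt(disc))/2 = 29.0416
||T|| = sqrt(29.0416) = 5.3890

5.3890


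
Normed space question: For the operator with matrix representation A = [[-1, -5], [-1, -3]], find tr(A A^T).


trace(A * A^T) = sum of squares of all entries
= (-1)^2 + (-5)^2 + (-1)^2 + (-3)^2
= 1 + 25 + 1 + 9
= 36

36


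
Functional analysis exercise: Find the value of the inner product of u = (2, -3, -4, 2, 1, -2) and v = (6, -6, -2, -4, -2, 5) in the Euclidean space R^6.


Computing the standard inner product <u, v> = sum u_i * v_i
= 2*6 + -3*-6 + -4*-2 + 2*-4 + 1*-2 + -2*5
= 12 + 18 + 8 + -8 + -2 + -10
= 18

18


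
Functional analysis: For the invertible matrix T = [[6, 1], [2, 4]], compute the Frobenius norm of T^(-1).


det(T) = 6*4 - 1*2 = 22
T^(-1) = (1/22) * [[4, -1], [-2, 6]] = [[0.1818, -0.0455], [-0.0909, 0.2727]]
||T^(-1)||_F^2 = 0.1818^2 + (-0.0455)^2 + (-0.0909)^2 + 0.2727^2 = 0.1178
||T^(-1)||_F = sqrt(0.1178) = 0.3432

0.3432


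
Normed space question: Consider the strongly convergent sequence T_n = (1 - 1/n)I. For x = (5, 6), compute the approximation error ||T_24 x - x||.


T_24 x - x = (1 - 1/24)x - x = -x/24
||x|| = sqrt(61) = 7.8102
||T_24 x - x|| = ||x||/24 = 7.8102/24 = 0.3254

0.3254


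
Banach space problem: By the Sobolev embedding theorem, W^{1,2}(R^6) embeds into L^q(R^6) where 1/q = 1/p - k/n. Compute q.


Using the Sobolev embedding formula: 1/q = 1/p - k/n
1/q = 1/2 - 1/6 = 1/3
q = 1/(1/3) = 3

3.0000


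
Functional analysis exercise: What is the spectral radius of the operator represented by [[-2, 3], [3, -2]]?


For a 2x2 matrix, eigenvalues satisfy lambda^2 - (trace)*lambda + det = 0
trace = -2 + -2 = -4
det = -2*-2 - 3*3 = -5
discriminant = (-4)^2 - 4*(-5) = 36
spectral radius = max |eigenvalue| = 5.0000

5.0000


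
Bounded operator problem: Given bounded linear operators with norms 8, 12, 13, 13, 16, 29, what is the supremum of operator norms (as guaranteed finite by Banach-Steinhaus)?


By the Uniform Boundedness Principle, the supremum of norms is finite.
sup_k ||T_k|| = max(8, 12, 13, 13, 16, 29) = 29

29


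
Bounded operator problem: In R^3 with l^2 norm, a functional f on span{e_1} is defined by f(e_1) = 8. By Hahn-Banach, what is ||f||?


The norm of f is given by ||f|| = sup_{||x||=1} |f(x)|.
On span{e_1}, ||e_1|| = 1, so ||f|| = |f(e_1)| / ||e_1||
= |8| / 1 = 8.0000

8.0000


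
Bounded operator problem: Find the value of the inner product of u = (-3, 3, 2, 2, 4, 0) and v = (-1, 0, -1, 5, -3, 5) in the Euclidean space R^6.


Computing the standard inner product <u, v> = sum u_i * v_i
= -3*-1 + 3*0 + 2*-1 + 2*5 + 4*-3 + 0*5
= 3 + 0 + -2 + 10 + -12 + 0
= -1

-1


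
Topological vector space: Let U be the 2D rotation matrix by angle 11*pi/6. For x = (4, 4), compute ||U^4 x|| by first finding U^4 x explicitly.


U is a rotation by theta = 11*pi/6
U^4 = rotation by 4*theta = 44*pi/6 = 8*pi/6 (mod 2*pi)
cos(8*pi/6) = -0.5000, sin(8*pi/6) = -0.8660
U^4 x = (-0.5000 * 4 - -0.8660 * 4, -0.8660 * 4 + -0.5000 * 4)
= (1.4641, -5.4641)
||U^4 x|| = sqrt(1.4641^2 + (-5.4641)^2) = sqrt(32.0000) = 5.6569

5.6569


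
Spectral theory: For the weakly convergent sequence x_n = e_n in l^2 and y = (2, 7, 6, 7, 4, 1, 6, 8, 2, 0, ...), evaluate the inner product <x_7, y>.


x_7 = e_7 is the standard basis vector with 1 in position 7.
<x_7, y> = y_7 = 6
As n -> infinity, <x_n, y> -> 0, confirming weak convergence of (x_n) to 0.

6


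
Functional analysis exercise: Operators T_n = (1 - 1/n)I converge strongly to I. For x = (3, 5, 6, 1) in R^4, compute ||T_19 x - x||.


T_19 x - x = (1 - 1/19)x - x = -x/19
||x|| = sqrt(71) = 8.4261
||T_19 x - x|| = ||x||/19 = 8.4261/19 = 0.4435

0.4435


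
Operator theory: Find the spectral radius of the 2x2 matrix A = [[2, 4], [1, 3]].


For a 2x2 matrix, eigenvalues satisfy lambda^2 - (trace)*lambda + det = 0
trace = 2 + 3 = 5
det = 2*3 - 4*1 = 2
discriminant = 5^2 - 4*(2) = 17
spectral radius = max |eigenvalue| = 4.5616

4.5616


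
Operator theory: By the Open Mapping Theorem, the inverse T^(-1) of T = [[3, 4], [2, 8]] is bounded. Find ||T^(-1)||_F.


det(T) = 3*8 - 4*2 = 16
T^(-1) = (1/16) * [[8, -4], [-2, 3]] = [[0.5000, -0.2500], [-0.1250, 0.1875]]
||T^(-1)||_F^2 = 0.5000^2 + (-0.2500)^2 + (-0.1250)^2 + 0.1875^2 = 0.3633
||T^(-1)||_F = sqrt(0.3633) = 0.6027

0.6027


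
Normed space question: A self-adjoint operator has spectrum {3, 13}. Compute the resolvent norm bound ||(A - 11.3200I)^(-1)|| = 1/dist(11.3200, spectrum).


dist(11.3200, {3, 13}) = min(|11.3200 - 3|, |11.3200 - 13|)
= min(8.3200, 1.6800) = 1.6800
Resolvent bound = 1/1.6800 = 0.5952

0.5952


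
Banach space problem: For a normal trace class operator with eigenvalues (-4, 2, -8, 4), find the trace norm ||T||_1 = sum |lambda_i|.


For a normal operator, singular values equal |eigenvalues|.
Trace norm = sum |lambda_i| = 4 + 2 + 8 + 4
= 18

18


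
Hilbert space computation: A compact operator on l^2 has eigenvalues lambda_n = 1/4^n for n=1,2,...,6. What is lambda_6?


The eigenvalue formula gives lambda_6 = 1/4^6
= 1/4096
= 2.4414e-04

2.4414e-04


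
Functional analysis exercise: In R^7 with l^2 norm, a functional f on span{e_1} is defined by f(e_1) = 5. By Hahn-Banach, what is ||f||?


The norm of f is given by ||f|| = sup_{||x||=1} |f(x)|.
On span{e_1}, ||e_1|| = 1, so ||f|| = |f(e_1)| / ||e_1||
= |5| / 1 = 5.0000

5.0000


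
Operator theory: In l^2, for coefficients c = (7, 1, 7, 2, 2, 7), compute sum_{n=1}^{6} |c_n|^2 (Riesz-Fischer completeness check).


sum |c_n|^2 = 7^2 + 1^2 + 7^2 + 2^2 + 2^2 + 7^2
= 49 + 1 + 49 + 4 + 4 + 49
= 156

156


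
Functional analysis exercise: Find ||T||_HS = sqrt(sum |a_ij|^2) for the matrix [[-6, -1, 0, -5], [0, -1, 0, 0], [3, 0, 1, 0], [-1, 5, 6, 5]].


The Hilbert-Schmidt norm is sqrt(sum of squares of all entries).
Sum of squares = (-6)^2 + (-1)^2 + 0^2 + (-5)^2 + 0^2 + (-1)^2 + 0^2 + 0^2 + 3^2 + 0^2 + 1^2 + 0^2 + (-1)^2 + 5^2 + 6^2 + 5^2
= 36 + 1 + 0 + 25 + 0 + 1 + 0 + 0 + 9 + 0 + 1 + 0 + 1 + 25 + 36 + 25 = 160
||T||_HS = sqrt(160) = 12.6491

12.6491


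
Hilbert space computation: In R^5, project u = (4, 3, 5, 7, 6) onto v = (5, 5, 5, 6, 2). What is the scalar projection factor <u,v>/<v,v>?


Computing <u,v> = 4*5 + 3*5 + 5*5 + 7*6 + 6*2 = 114
Computing <v,v> = 5^2 + 5^2 + 5^2 + 6^2 + 2^2 = 115
Projection coefficient = 114/115 = 0.9913

0.9913


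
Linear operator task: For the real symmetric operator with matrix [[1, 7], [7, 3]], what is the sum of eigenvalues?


For a self-adjoint (symmetric) matrix, the eigenvalues are real.
The sum of eigenvalues equals the trace of the matrix.
trace = 1 + 3 = 4

4


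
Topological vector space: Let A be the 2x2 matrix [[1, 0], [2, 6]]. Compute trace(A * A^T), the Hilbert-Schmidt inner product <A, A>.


trace(A * A^T) = sum of squares of all entries
= 1^2 + 0^2 + 2^2 + 6^2
= 1 + 0 + 4 + 36
= 41

41


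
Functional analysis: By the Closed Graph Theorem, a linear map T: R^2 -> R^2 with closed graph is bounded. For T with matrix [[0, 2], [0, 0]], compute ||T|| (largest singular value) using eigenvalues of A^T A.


A^T A = [[0, 0], [0, 4]]
trace(A^T A) = 4, det(A^T A) = 0
discriminant = 4^2 - 4*0 = 16
Largest eigenvalue of A^T A = (trace + sqrt(disc))/2 = 4.0000
||T|| = sqrt(4.0000) = 2.0000

2.0000


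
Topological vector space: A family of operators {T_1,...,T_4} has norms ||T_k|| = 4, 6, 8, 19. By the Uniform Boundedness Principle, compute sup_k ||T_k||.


By the Uniform Boundedness Principle, the supremum of norms is finite.
sup_k ||T_k|| = max(4, 6, 8, 19) = 19

19


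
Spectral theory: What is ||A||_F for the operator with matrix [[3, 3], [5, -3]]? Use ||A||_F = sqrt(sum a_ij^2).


||A||_F^2 = sum a_ij^2
= 3^2 + 3^2 + 5^2 + (-3)^2
= 9 + 9 + 25 + 9 = 52
||A||_F = sqrt(52) = 7.2111

7.2111


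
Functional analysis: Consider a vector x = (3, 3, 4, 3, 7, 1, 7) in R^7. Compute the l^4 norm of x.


The l^4 norm = (sum |x_i|^4)^(1/4)
Sum of 4th powers = 81 + 81 + 256 + 81 + 2401 + 1 + 2401 = 5302
||x||_4 = (5302)^(1/4) = 8.5332

8.5332


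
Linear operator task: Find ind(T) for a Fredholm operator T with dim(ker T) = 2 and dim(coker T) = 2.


The Fredholm index is defined as ind(T) = dim(ker T) - dim(coker T)
= 2 - 2
= 0

0


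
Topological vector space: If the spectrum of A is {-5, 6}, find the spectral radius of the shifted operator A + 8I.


Spectrum of A + 8I = {3, 14}
Spectral radius = max |lambda| over the shifted spectrum
= max(3, 14) = 14

14


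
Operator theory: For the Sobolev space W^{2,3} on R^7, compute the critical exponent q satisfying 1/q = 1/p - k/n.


Using the Sobolev embedding formula: 1/q = 1/p - k/n
1/q = 1/3 - 2/7 = 1/21
q = 1/(1/21) = 21

21.0000


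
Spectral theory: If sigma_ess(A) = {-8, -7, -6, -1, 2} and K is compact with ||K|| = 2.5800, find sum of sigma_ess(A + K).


By Weyl's theorem, the essential spectrum is invariant under compact perturbations.
sigma_ess(A + K) = sigma_ess(A) = {-8, -7, -6, -1, 2}
Sum = -8 + -7 + -6 + -1 + 2 = -20

-20


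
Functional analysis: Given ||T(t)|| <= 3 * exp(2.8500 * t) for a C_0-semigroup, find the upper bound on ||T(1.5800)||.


||T(1.5800)|| <= 3 * exp(2.8500 * 1.5800)
= 3 * exp(4.5030)
= 3 * 90.2876
= 270.8628

270.8628


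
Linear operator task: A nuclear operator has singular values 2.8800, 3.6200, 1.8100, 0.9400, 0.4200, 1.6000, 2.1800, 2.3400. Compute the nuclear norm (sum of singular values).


The nuclear norm is the sum of all singular values.
||T||_1 = 2.8800 + 3.6200 + 1.8100 + 0.9400 + 0.4200 + 1.6000 + 2.1800 + 2.3400
= 15.7900

15.7900


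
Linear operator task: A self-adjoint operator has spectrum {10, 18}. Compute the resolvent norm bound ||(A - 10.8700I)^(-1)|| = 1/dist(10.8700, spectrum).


dist(10.8700, {10, 18}) = min(|10.8700 - 10|, |10.8700 - 18|)
= min(0.8700, 7.1300) = 0.8700
Resolvent bound = 1/0.8700 = 1.1494

1.1494


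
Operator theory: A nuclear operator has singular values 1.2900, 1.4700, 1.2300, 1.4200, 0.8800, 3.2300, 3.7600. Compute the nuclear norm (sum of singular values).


The nuclear norm is the sum of all singular values.
||T||_1 = 1.2900 + 1.4700 + 1.2300 + 1.4200 + 0.8800 + 3.2300 + 3.7600
= 13.2800

13.2800


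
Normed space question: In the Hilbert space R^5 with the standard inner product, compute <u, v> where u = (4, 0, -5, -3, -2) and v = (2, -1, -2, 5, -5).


Computing the standard inner product <u, v> = sum u_i * v_i
= 4*2 + 0*-1 + -5*-2 + -3*5 + -2*-5
= 8 + 0 + 10 + -15 + 10
= 13

13


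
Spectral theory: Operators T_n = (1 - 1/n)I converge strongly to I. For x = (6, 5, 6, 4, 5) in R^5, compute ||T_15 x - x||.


T_15 x - x = (1 - 1/15)x - x = -x/15
||x|| = sqrt(138) = 11.7473
||T_15 x - x|| = ||x||/15 = 11.7473/15 = 0.7832

0.7832


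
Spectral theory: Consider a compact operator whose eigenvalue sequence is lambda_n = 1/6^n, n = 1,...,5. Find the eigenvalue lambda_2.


The eigenvalue formula gives lambda_2 = 1/6^2
= 1/36
= 0.0278

0.0278


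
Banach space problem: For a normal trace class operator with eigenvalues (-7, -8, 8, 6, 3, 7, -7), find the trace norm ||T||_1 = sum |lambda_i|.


For a normal operator, singular values equal |eigenvalues|.
Trace norm = sum |lambda_i| = 7 + 8 + 8 + 6 + 3 + 7 + 7
= 46

46


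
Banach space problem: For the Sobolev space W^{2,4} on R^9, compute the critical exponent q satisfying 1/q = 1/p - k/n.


Using the Sobolev embedding formula: 1/q = 1/p - k/n
1/q = 1/4 - 2/9 = 1/36
q = 1/(1/36) = 36

36.0000


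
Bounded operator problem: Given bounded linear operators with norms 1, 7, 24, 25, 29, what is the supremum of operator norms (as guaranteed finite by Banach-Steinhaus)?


By the Uniform Boundedness Principle, the supremum of norms is finite.
sup_k ||T_k|| = max(1, 7, 24, 25, 29) = 29

29


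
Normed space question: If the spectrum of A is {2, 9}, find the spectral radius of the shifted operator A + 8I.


Spectrum of A + 8I = {10, 17}
Spectral radius = max |lambda| over the shifted spectrum
= max(10, 17) = 17

17


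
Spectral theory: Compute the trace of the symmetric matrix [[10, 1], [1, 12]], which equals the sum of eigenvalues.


For a self-adjoint (symmetric) matrix, the eigenvalues are real.
The sum of eigenvalues equals the trace of the matrix.
trace = 10 + 12 = 22

22


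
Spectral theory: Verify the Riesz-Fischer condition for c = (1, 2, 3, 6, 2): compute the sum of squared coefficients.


sum |c_n|^2 = 1^2 + 2^2 + 3^2 + 6^2 + 2^2
= 1 + 4 + 9 + 36 + 4
= 54

54


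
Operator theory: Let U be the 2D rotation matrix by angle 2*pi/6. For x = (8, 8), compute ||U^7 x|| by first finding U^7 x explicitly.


U is a rotation by theta = 2*pi/6
U^7 = rotation by 7*theta = 14*pi/6 = 2*pi/6 (mod 2*pi)
cos(2*pi/6) = 0.5000, sin(2*pi/6) = 0.8660
U^7 x = (0.5000 * 8 - 0.8660 * 8, 0.8660 * 8 + 0.5000 * 8)
= (-2.9282, 10.9282)
||U^7 x|| = sqrt((-2.9282)^2 + 10.9282^2) = sqrt(128.0000) = 11.3137

11.3137


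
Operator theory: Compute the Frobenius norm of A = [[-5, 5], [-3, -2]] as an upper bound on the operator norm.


||A||_F^2 = sum a_ij^2
= (-5)^2 + 5^2 + (-3)^2 + (-2)^2
= 25 + 25 + 9 + 4 = 63
||A||_F = sqrt(63) = 7.9373

7.9373


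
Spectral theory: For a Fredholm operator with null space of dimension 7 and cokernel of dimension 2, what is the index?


The Fredholm index is defined as ind(T) = dim(ker T) - dim(coker T)
= 7 - 2
= 5

5


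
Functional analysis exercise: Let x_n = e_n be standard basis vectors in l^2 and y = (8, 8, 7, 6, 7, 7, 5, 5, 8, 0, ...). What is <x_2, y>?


x_2 = e_2 is the standard basis vector with 1 in position 2.
<x_2, y> = y_2 = 8
As n -> infinity, <x_n, y> -> 0, confirming weak convergence of (x_n) to 0.

8


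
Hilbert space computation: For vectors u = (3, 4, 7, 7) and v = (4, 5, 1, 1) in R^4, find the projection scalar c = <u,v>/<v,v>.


Computing <u,v> = 3*4 + 4*5 + 7*1 + 7*1 = 46
Computing <v,v> = 4^2 + 5^2 + 1^2 + 1^2 = 43
Projection coefficient = 46/43 = 1.0698

1.0698


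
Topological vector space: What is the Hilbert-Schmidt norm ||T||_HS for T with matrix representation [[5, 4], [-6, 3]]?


The Hilbert-Schmidt norm is sqrt(sum of squares of all entries).
Sum of squares = 5^2 + 4^2 + (-6)^2 + 3^2
= 25 + 16 + 36 + 9 = 86
||T||_HS = sqrt(86) = 9.2736

9.2736


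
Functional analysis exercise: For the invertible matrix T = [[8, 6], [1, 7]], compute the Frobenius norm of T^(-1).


det(T) = 8*7 - 6*1 = 50
T^(-1) = (1/50) * [[7, -6], [-1, 8]] = [[0.1400, -0.1200], [-0.0200, 0.1600]]
||T^(-1)||_F^2 = 0.1400^2 + (-0.1200)^2 + (-0.0200)^2 + 0.1600^2 = 0.0600
||T^(-1)||_F = sqrt(0.0600) = 0.2449

0.2449


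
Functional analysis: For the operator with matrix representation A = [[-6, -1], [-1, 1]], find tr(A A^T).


trace(A * A^T) = sum of squares of all entries
= (-6)^2 + (-1)^2 + (-1)^2 + 1^2
= 36 + 1 + 1 + 1
= 39

39


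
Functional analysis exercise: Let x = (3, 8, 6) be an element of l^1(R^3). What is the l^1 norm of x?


The l^1 norm equals the sum of absolute values of all components.
||x||_1 = 3 + 8 + 6
= 17

17.0000


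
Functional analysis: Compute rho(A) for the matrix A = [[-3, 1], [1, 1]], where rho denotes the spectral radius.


For a 2x2 matrix, eigenvalues satisfy lambda^2 - (trace)*lambda + det = 0
trace = -3 + 1 = -2
det = -3*1 - 1*1 = -4
discriminant = (-2)^2 - 4*(-4) = 20
spectral radius = max |eigenvalue| = 3.2361

3.2361


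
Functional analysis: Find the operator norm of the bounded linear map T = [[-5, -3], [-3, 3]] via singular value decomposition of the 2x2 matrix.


A^T A = [[34, 6], [6, 18]]
trace(A^T A) = 52, det(A^T A) = 576
discriminant = 52^2 - 4*576 = 400
Largest eigenvalue of A^T A = (trace + sqrt(disc))/2 = 36.0000
||T|| = sqrt(36.0000) = 6.0000

6.0000


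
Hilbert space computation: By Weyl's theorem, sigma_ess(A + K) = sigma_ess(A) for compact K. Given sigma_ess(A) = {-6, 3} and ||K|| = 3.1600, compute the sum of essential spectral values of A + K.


By Weyl's theorem, the essential spectrum is invariant under compact perturbations.
sigma_ess(A + K) = sigma_ess(A) = {-6, 3}
Sum = -6 + 3 = -3

-3


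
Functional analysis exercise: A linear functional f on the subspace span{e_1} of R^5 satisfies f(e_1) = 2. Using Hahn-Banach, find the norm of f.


The norm of f is given by ||f|| = sup_{||x||=1} |f(x)|.
On span{e_1}, ||e_1|| = 1, so ||f|| = |f(e_1)| / ||e_1||
= |2| / 1 = 2.0000

2.0000


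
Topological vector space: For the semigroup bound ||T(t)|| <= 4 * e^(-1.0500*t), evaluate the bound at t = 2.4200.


||T(2.4200)|| <= 4 * exp(-1.0500 * 2.4200)
= 4 * exp(-2.5410)
= 4 * 0.0788
= 0.3152

0.3152


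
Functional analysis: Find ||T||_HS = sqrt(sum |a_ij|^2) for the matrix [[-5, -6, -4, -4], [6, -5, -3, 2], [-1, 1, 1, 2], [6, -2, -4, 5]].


The Hilbert-Schmidt norm is sqrt(sum of squares of all entries).
Sum of squares = (-5)^2 + (-6)^2 + (-4)^2 + (-4)^2 + 6^2 + (-5)^2 + (-3)^2 + 2^2 + (-1)^2 + 1^2 + 1^2 + 2^2 + 6^2 + (-2)^2 + (-4)^2 + 5^2
= 25 + 36 + 16 + 16 + 36 + 25 + 9 + 4 + 1 + 1 + 1 + 4 + 36 + 4 + 16 + 25 = 255
||T||_HS = sqrt(255) = 15.9687

15.9687


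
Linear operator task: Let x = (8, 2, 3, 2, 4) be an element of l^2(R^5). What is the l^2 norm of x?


The l^2 norm = (sum |x_i|^2)^(1/2)
Sum of 2th powers = 64 + 4 + 9 + 4 + 16 = 97
||x||_2 = (97)^(1/2) = 9.8489

9.8489


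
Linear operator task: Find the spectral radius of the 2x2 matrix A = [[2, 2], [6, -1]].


For a 2x2 matrix, eigenvalues satisfy lambda^2 - (trace)*lambda + det = 0
trace = 2 + -1 = 1
det = 2*-1 - 2*6 = -14
discriminant = 1^2 - 4*(-14) = 57
spectral radius = max |eigenvalue| = 4.2749

4.2749


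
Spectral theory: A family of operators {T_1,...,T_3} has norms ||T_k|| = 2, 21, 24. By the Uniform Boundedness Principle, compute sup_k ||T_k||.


By the Uniform Boundedness Principle, the supremum of norms is finite.
sup_k ||T_k|| = max(2, 21, 24) = 24

24


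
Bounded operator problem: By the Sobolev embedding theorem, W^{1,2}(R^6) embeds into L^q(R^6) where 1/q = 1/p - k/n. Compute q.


Using the Sobolev embedding formula: 1/q = 1/p - k/n
1/q = 1/2 - 1/6 = 1/3
q = 1/(1/3) = 3

3.0000


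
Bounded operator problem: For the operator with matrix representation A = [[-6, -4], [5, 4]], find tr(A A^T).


trace(A * A^T) = sum of squares of all entries
= (-6)^2 + (-4)^2 + 5^2 + 4^2
= 36 + 16 + 25 + 16
= 93

93


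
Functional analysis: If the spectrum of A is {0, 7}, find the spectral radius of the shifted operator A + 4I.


Spectrum of A + 4I = {4, 11}
Spectral radius = max |lambda| over the shifted spectrum
= max(4, 11) = 11

11


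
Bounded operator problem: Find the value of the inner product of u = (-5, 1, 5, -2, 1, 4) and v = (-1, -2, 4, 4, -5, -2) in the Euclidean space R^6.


Computing the standard inner product <u, v> = sum u_i * v_i
= -5*-1 + 1*-2 + 5*4 + -2*4 + 1*-5 + 4*-2
= 5 + -2 + 20 + -8 + -5 + -8
= 2

2


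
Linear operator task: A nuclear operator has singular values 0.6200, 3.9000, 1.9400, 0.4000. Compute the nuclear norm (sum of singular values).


The nuclear norm is the sum of all singular values.
||T||_1 = 0.6200 + 3.9000 + 1.9400 + 0.4000
= 6.8600

6.8600


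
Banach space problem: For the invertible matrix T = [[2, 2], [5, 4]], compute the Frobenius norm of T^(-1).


det(T) = 2*4 - 2*5 = -2
T^(-1) = (1/-2) * [[4, -2], [-5, 2]] = [[-2.0000, 1.0000], [2.5000, -1.0000]]
||T^(-1)||_F^2 = (-2.0000)^2 + 1.0000^2 + 2.5000^2 + (-1.0000)^2 = 12.2500
||T^(-1)||_F = sqrt(12.2500) = 3.5000

3.5000


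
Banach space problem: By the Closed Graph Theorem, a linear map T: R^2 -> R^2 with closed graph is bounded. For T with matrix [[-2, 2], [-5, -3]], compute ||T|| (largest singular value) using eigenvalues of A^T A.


A^T A = [[29, 11], [11, 13]]
trace(A^T A) = 42, det(A^T A) = 256
discriminant = 42^2 - 4*256 = 740
Largest eigenvalue of A^T A = (trace + sqrt(disc))/2 = 34.6015
||T|| = sqrt(34.6015) = 5.8823

5.8823


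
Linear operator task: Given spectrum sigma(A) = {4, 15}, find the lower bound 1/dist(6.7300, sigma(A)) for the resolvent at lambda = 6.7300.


dist(6.7300, {4, 15}) = min(|6.7300 - 4|, |6.7300 - 15|)
= min(2.7300, 8.2700) = 2.7300
Resolvent bound = 1/2.7300 = 0.3663

0.3663


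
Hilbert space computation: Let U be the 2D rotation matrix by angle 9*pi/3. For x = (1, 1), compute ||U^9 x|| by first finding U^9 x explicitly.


U is a rotation by theta = 9*pi/3
U^9 = rotation by 9*theta = 81*pi/3 = 3*pi/3 (mod 2*pi)
cos(3*pi/3) = -1.0000, sin(3*pi/3) = 0.0000
U^9 x = (-1.0000 * 1 - 0.0000 * 1, 0.0000 * 1 + -1.0000 * 1)
= (-1.0000, -1.0000)
||U^9 x|| = sqrt((-1.0000)^2 + (-1.0000)^2) = sqrt(2.0000) = 1.4142

1.4142


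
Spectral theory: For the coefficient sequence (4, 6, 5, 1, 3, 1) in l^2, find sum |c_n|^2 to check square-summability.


sum |c_n|^2 = 4^2 + 6^2 + 5^2 + 1^2 + 3^2 + 1^2
= 16 + 36 + 25 + 1 + 9 + 1
= 88

88


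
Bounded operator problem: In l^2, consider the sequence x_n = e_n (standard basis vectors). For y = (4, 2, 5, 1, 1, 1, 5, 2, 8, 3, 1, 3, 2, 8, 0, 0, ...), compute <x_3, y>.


x_3 = e_3 is the standard basis vector with 1 in position 3.
<x_3, y> = y_3 = 5
As n -> infinity, <x_n, y> -> 0, confirming weak convergence of (x_n) to 0.

5


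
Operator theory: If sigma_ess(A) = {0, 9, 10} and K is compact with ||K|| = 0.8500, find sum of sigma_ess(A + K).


By Weyl's theorem, the essential spectrum is invariant under compact perturbations.
sigma_ess(A + K) = sigma_ess(A) = {0, 9, 10}
Sum = 0 + 9 + 10 = 19

19


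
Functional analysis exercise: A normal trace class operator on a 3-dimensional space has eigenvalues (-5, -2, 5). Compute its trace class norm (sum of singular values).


For a normal operator, singular values equal |eigenvalues|.
Trace norm = sum |lambda_i| = 5 + 2 + 5
= 12

12


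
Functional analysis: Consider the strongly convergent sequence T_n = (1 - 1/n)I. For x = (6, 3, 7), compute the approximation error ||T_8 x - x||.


T_8 x - x = (1 - 1/8)x - x = -x/8
||x|| = sqrt(94) = 9.6954
||T_8 x - x|| = ||x||/8 = 9.6954/8 = 1.2119

1.2119


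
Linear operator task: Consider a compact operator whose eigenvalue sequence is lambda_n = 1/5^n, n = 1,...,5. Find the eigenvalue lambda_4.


The eigenvalue formula gives lambda_4 = 1/5^4
= 1/625
= 0.0016

0.0016


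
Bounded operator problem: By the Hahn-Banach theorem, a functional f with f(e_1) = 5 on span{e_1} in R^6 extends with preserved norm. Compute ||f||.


The norm of f is given by ||f|| = sup_{||x||=1} |f(x)|.
On span{e_1}, ||e_1|| = 1, so ||f|| = |f(e_1)| / ||e_1||
= |5| / 1 = 5.0000

5.0000


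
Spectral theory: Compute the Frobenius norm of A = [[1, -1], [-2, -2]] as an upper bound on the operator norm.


||A||_F^2 = sum a_ij^2
= 1^2 + (-1)^2 + (-2)^2 + (-2)^2
= 1 + 1 + 4 + 4 = 10
||A||_F = sqrt(10) = 3.1623

3.1623


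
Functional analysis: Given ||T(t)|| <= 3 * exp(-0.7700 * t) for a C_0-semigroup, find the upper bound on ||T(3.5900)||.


||T(3.5900)|| <= 3 * exp(-0.7700 * 3.5900)
= 3 * exp(-2.7643)
= 3 * 0.0630
= 0.1891

0.1891


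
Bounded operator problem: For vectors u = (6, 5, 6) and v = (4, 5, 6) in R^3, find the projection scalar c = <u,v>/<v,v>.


Computing <u,v> = 6*4 + 5*5 + 6*6 = 85
Computing <v,v> = 4^2 + 5^2 + 6^2 = 77
Projection coefficient = 85/77 = 1.1039

1.1039


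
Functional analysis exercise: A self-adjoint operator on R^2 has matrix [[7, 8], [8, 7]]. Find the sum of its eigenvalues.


For a self-adjoint (symmetric) matrix, the eigenvalues are real.
The sum of eigenvalues equals the trace of the matrix.
trace = 7 + 7 = 14

14


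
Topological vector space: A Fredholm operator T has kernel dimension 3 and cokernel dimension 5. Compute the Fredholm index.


The Fredholm index is defined as ind(T) = dim(ker T) - dim(coker T)
= 3 - 5
= -2

-2


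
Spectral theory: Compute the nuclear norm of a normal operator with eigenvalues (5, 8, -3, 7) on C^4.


For a normal operator, singular values equal |eigenvalues|.
Trace norm = sum |lambda_i| = 5 + 8 + 3 + 7
= 23

23


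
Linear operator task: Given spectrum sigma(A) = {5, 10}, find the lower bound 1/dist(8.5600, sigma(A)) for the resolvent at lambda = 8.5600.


dist(8.5600, {5, 10}) = min(|8.5600 - 5|, |8.5600 - 10|)
= min(3.5600, 1.4400) = 1.4400
Resolvent bound = 1/1.4400 = 0.6944

0.6944


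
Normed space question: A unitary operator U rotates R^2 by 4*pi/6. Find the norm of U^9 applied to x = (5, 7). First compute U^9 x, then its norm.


U is a rotation by theta = 4*pi/6
U^9 = rotation by 9*theta = 36*pi/6 = 0*pi/6 (mod 2*pi)
cos(0*pi/6) = 1.0000, sin(0*pi/6) = 0.0000
U^9 x = (1.0000 * 5 - 0.0000 * 7, 0.0000 * 5 + 1.0000 * 7)
= (5.0000, 7.0000)
||U^9 x|| = sqrt(5.0000^2 + 7.0000^2) = sqrt(74.0000) = 8.6023

8.6023


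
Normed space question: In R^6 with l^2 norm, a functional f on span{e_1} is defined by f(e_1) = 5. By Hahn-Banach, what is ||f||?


The norm of f is given by ||f|| = sup_{||x||=1} |f(x)|.
On span{e_1}, ||e_1|| = 1, so ||f|| = |f(e_1)| / ||e_1||
= |5| / 1 = 5.0000

5.0000
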